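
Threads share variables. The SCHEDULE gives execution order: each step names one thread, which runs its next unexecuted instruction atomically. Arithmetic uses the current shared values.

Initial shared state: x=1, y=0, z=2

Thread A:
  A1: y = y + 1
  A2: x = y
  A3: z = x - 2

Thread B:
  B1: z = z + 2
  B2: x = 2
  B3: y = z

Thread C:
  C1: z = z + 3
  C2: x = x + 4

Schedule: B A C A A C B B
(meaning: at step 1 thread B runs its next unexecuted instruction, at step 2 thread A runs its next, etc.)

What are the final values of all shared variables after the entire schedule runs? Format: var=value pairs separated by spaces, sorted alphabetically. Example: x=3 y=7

Step 1: thread B executes B1 (z = z + 2). Shared: x=1 y=0 z=4. PCs: A@0 B@1 C@0
Step 2: thread A executes A1 (y = y + 1). Shared: x=1 y=1 z=4. PCs: A@1 B@1 C@0
Step 3: thread C executes C1 (z = z + 3). Shared: x=1 y=1 z=7. PCs: A@1 B@1 C@1
Step 4: thread A executes A2 (x = y). Shared: x=1 y=1 z=7. PCs: A@2 B@1 C@1
Step 5: thread A executes A3 (z = x - 2). Shared: x=1 y=1 z=-1. PCs: A@3 B@1 C@1
Step 6: thread C executes C2 (x = x + 4). Shared: x=5 y=1 z=-1. PCs: A@3 B@1 C@2
Step 7: thread B executes B2 (x = 2). Shared: x=2 y=1 z=-1. PCs: A@3 B@2 C@2
Step 8: thread B executes B3 (y = z). Shared: x=2 y=-1 z=-1. PCs: A@3 B@3 C@2

Answer: x=2 y=-1 z=-1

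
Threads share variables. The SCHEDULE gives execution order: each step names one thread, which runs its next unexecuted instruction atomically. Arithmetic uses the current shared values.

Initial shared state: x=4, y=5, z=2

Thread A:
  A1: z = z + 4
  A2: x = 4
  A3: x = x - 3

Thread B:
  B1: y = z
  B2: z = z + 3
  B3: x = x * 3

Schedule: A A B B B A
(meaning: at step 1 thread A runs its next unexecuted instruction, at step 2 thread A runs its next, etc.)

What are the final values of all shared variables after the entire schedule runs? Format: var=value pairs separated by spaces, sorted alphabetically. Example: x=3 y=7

Step 1: thread A executes A1 (z = z + 4). Shared: x=4 y=5 z=6. PCs: A@1 B@0
Step 2: thread A executes A2 (x = 4). Shared: x=4 y=5 z=6. PCs: A@2 B@0
Step 3: thread B executes B1 (y = z). Shared: x=4 y=6 z=6. PCs: A@2 B@1
Step 4: thread B executes B2 (z = z + 3). Shared: x=4 y=6 z=9. PCs: A@2 B@2
Step 5: thread B executes B3 (x = x * 3). Shared: x=12 y=6 z=9. PCs: A@2 B@3
Step 6: thread A executes A3 (x = x - 3). Shared: x=9 y=6 z=9. PCs: A@3 B@3

Answer: x=9 y=6 z=9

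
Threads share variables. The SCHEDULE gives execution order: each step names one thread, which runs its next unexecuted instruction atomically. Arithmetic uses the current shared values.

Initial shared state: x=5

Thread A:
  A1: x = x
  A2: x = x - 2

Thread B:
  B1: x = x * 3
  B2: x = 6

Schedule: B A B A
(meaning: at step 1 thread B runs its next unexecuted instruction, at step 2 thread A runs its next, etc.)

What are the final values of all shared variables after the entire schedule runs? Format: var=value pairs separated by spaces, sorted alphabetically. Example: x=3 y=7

Answer: x=4

Derivation:
Step 1: thread B executes B1 (x = x * 3). Shared: x=15. PCs: A@0 B@1
Step 2: thread A executes A1 (x = x). Shared: x=15. PCs: A@1 B@1
Step 3: thread B executes B2 (x = 6). Shared: x=6. PCs: A@1 B@2
Step 4: thread A executes A2 (x = x - 2). Shared: x=4. PCs: A@2 B@2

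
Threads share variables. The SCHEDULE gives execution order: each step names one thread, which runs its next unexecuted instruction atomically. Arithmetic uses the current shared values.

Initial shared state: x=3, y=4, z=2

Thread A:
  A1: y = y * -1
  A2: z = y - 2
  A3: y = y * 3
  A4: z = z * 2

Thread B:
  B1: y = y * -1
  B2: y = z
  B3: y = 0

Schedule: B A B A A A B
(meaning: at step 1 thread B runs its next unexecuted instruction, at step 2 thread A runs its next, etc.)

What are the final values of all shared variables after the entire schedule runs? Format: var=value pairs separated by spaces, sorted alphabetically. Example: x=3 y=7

Answer: x=3 y=0 z=0

Derivation:
Step 1: thread B executes B1 (y = y * -1). Shared: x=3 y=-4 z=2. PCs: A@0 B@1
Step 2: thread A executes A1 (y = y * -1). Shared: x=3 y=4 z=2. PCs: A@1 B@1
Step 3: thread B executes B2 (y = z). Shared: x=3 y=2 z=2. PCs: A@1 B@2
Step 4: thread A executes A2 (z = y - 2). Shared: x=3 y=2 z=0. PCs: A@2 B@2
Step 5: thread A executes A3 (y = y * 3). Shared: x=3 y=6 z=0. PCs: A@3 B@2
Step 6: thread A executes A4 (z = z * 2). Shared: x=3 y=6 z=0. PCs: A@4 B@2
Step 7: thread B executes B3 (y = 0). Shared: x=3 y=0 z=0. PCs: A@4 B@3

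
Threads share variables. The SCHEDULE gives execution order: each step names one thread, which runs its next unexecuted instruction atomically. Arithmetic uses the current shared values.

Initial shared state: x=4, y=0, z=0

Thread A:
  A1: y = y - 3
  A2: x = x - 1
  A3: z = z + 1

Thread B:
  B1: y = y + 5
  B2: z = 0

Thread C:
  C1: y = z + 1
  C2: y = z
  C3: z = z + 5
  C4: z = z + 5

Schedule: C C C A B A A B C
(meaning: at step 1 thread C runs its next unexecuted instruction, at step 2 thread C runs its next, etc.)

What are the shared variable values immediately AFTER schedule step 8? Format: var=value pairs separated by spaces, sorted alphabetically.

Step 1: thread C executes C1 (y = z + 1). Shared: x=4 y=1 z=0. PCs: A@0 B@0 C@1
Step 2: thread C executes C2 (y = z). Shared: x=4 y=0 z=0. PCs: A@0 B@0 C@2
Step 3: thread C executes C3 (z = z + 5). Shared: x=4 y=0 z=5. PCs: A@0 B@0 C@3
Step 4: thread A executes A1 (y = y - 3). Shared: x=4 y=-3 z=5. PCs: A@1 B@0 C@3
Step 5: thread B executes B1 (y = y + 5). Shared: x=4 y=2 z=5. PCs: A@1 B@1 C@3
Step 6: thread A executes A2 (x = x - 1). Shared: x=3 y=2 z=5. PCs: A@2 B@1 C@3
Step 7: thread A executes A3 (z = z + 1). Shared: x=3 y=2 z=6. PCs: A@3 B@1 C@3
Step 8: thread B executes B2 (z = 0). Shared: x=3 y=2 z=0. PCs: A@3 B@2 C@3

Answer: x=3 y=2 z=0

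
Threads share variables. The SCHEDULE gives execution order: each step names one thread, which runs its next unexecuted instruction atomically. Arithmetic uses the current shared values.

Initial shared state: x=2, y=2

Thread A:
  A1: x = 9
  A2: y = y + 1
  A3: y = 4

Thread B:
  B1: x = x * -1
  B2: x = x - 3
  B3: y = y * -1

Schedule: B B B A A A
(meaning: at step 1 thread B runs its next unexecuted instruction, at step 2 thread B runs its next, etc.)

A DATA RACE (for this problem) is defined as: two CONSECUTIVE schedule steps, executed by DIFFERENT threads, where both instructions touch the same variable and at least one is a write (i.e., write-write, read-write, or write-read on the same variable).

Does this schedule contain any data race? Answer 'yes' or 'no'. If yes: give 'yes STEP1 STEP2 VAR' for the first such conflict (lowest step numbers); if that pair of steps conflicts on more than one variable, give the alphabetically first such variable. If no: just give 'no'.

Answer: no

Derivation:
Steps 1,2: same thread (B). No race.
Steps 2,3: same thread (B). No race.
Steps 3,4: B(r=y,w=y) vs A(r=-,w=x). No conflict.
Steps 4,5: same thread (A). No race.
Steps 5,6: same thread (A). No race.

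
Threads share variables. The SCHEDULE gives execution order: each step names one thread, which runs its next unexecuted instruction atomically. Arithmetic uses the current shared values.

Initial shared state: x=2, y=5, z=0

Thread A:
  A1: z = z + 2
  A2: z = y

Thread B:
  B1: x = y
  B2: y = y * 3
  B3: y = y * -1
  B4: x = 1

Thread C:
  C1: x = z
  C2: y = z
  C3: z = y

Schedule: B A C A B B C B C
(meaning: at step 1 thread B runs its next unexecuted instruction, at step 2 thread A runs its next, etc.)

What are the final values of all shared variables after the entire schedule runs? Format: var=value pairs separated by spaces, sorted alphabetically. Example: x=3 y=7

Answer: x=1 y=5 z=5

Derivation:
Step 1: thread B executes B1 (x = y). Shared: x=5 y=5 z=0. PCs: A@0 B@1 C@0
Step 2: thread A executes A1 (z = z + 2). Shared: x=5 y=5 z=2. PCs: A@1 B@1 C@0
Step 3: thread C executes C1 (x = z). Shared: x=2 y=5 z=2. PCs: A@1 B@1 C@1
Step 4: thread A executes A2 (z = y). Shared: x=2 y=5 z=5. PCs: A@2 B@1 C@1
Step 5: thread B executes B2 (y = y * 3). Shared: x=2 y=15 z=5. PCs: A@2 B@2 C@1
Step 6: thread B executes B3 (y = y * -1). Shared: x=2 y=-15 z=5. PCs: A@2 B@3 C@1
Step 7: thread C executes C2 (y = z). Shared: x=2 y=5 z=5. PCs: A@2 B@3 C@2
Step 8: thread B executes B4 (x = 1). Shared: x=1 y=5 z=5. PCs: A@2 B@4 C@2
Step 9: thread C executes C3 (z = y). Shared: x=1 y=5 z=5. PCs: A@2 B@4 C@3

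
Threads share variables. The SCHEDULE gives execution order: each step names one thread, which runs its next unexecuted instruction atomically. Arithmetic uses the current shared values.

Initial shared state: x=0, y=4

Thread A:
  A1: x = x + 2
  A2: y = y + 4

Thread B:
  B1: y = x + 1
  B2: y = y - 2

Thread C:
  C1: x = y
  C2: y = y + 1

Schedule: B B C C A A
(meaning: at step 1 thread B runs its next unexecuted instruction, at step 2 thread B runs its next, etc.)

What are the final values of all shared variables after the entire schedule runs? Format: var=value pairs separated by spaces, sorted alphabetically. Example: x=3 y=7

Answer: x=1 y=4

Derivation:
Step 1: thread B executes B1 (y = x + 1). Shared: x=0 y=1. PCs: A@0 B@1 C@0
Step 2: thread B executes B2 (y = y - 2). Shared: x=0 y=-1. PCs: A@0 B@2 C@0
Step 3: thread C executes C1 (x = y). Shared: x=-1 y=-1. PCs: A@0 B@2 C@1
Step 4: thread C executes C2 (y = y + 1). Shared: x=-1 y=0. PCs: A@0 B@2 C@2
Step 5: thread A executes A1 (x = x + 2). Shared: x=1 y=0. PCs: A@1 B@2 C@2
Step 6: thread A executes A2 (y = y + 4). Shared: x=1 y=4. PCs: A@2 B@2 C@2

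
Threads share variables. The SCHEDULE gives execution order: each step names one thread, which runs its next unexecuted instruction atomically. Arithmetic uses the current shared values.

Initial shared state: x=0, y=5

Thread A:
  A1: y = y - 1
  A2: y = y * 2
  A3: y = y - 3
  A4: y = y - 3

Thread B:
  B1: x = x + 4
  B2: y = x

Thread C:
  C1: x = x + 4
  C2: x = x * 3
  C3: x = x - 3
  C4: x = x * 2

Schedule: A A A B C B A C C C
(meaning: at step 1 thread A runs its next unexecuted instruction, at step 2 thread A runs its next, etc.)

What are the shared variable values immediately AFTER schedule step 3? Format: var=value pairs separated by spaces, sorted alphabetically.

Step 1: thread A executes A1 (y = y - 1). Shared: x=0 y=4. PCs: A@1 B@0 C@0
Step 2: thread A executes A2 (y = y * 2). Shared: x=0 y=8. PCs: A@2 B@0 C@0
Step 3: thread A executes A3 (y = y - 3). Shared: x=0 y=5. PCs: A@3 B@0 C@0

Answer: x=0 y=5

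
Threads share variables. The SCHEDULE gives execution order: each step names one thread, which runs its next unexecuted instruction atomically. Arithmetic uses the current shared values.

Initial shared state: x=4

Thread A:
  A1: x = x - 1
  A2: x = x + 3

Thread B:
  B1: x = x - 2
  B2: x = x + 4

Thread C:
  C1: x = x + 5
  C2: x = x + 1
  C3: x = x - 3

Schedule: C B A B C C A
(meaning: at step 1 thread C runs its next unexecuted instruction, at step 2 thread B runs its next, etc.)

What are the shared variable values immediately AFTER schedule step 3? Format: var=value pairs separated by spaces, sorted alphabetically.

Answer: x=6

Derivation:
Step 1: thread C executes C1 (x = x + 5). Shared: x=9. PCs: A@0 B@0 C@1
Step 2: thread B executes B1 (x = x - 2). Shared: x=7. PCs: A@0 B@1 C@1
Step 3: thread A executes A1 (x = x - 1). Shared: x=6. PCs: A@1 B@1 C@1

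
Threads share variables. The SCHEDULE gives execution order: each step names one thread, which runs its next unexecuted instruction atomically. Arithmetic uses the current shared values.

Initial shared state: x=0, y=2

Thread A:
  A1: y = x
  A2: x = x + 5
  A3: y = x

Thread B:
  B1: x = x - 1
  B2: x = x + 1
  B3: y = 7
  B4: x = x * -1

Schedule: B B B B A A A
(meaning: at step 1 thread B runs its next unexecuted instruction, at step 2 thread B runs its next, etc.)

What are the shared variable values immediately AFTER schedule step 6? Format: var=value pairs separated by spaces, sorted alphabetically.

Answer: x=5 y=0

Derivation:
Step 1: thread B executes B1 (x = x - 1). Shared: x=-1 y=2. PCs: A@0 B@1
Step 2: thread B executes B2 (x = x + 1). Shared: x=0 y=2. PCs: A@0 B@2
Step 3: thread B executes B3 (y = 7). Shared: x=0 y=7. PCs: A@0 B@3
Step 4: thread B executes B4 (x = x * -1). Shared: x=0 y=7. PCs: A@0 B@4
Step 5: thread A executes A1 (y = x). Shared: x=0 y=0. PCs: A@1 B@4
Step 6: thread A executes A2 (x = x + 5). Shared: x=5 y=0. PCs: A@2 B@4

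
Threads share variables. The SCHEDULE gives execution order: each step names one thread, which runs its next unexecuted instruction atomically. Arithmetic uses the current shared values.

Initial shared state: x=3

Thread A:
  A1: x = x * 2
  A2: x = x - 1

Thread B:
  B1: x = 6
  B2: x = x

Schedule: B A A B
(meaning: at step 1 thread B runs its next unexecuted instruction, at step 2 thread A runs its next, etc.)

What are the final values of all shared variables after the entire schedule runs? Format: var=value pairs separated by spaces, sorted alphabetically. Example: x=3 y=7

Answer: x=11

Derivation:
Step 1: thread B executes B1 (x = 6). Shared: x=6. PCs: A@0 B@1
Step 2: thread A executes A1 (x = x * 2). Shared: x=12. PCs: A@1 B@1
Step 3: thread A executes A2 (x = x - 1). Shared: x=11. PCs: A@2 B@1
Step 4: thread B executes B2 (x = x). Shared: x=11. PCs: A@2 B@2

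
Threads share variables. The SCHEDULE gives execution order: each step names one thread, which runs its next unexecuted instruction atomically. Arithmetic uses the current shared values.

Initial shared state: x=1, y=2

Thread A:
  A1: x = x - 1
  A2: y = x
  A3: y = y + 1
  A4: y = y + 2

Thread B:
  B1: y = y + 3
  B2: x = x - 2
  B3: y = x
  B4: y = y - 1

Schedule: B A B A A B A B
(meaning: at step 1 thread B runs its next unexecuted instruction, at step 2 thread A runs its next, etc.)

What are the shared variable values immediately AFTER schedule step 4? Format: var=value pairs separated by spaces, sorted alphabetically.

Answer: x=-2 y=-2

Derivation:
Step 1: thread B executes B1 (y = y + 3). Shared: x=1 y=5. PCs: A@0 B@1
Step 2: thread A executes A1 (x = x - 1). Shared: x=0 y=5. PCs: A@1 B@1
Step 3: thread B executes B2 (x = x - 2). Shared: x=-2 y=5. PCs: A@1 B@2
Step 4: thread A executes A2 (y = x). Shared: x=-2 y=-2. PCs: A@2 B@2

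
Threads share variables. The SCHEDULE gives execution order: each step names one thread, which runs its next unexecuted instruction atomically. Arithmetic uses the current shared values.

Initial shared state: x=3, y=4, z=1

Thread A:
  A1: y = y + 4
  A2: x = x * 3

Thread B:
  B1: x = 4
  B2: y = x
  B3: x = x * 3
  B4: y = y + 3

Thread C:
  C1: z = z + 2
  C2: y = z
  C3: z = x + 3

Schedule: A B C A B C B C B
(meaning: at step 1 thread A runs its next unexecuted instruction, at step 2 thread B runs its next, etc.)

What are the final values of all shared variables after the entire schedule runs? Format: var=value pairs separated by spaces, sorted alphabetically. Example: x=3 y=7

Step 1: thread A executes A1 (y = y + 4). Shared: x=3 y=8 z=1. PCs: A@1 B@0 C@0
Step 2: thread B executes B1 (x = 4). Shared: x=4 y=8 z=1. PCs: A@1 B@1 C@0
Step 3: thread C executes C1 (z = z + 2). Shared: x=4 y=8 z=3. PCs: A@1 B@1 C@1
Step 4: thread A executes A2 (x = x * 3). Shared: x=12 y=8 z=3. PCs: A@2 B@1 C@1
Step 5: thread B executes B2 (y = x). Shared: x=12 y=12 z=3. PCs: A@2 B@2 C@1
Step 6: thread C executes C2 (y = z). Shared: x=12 y=3 z=3. PCs: A@2 B@2 C@2
Step 7: thread B executes B3 (x = x * 3). Shared: x=36 y=3 z=3. PCs: A@2 B@3 C@2
Step 8: thread C executes C3 (z = x + 3). Shared: x=36 y=3 z=39. PCs: A@2 B@3 C@3
Step 9: thread B executes B4 (y = y + 3). Shared: x=36 y=6 z=39. PCs: A@2 B@4 C@3

Answer: x=36 y=6 z=39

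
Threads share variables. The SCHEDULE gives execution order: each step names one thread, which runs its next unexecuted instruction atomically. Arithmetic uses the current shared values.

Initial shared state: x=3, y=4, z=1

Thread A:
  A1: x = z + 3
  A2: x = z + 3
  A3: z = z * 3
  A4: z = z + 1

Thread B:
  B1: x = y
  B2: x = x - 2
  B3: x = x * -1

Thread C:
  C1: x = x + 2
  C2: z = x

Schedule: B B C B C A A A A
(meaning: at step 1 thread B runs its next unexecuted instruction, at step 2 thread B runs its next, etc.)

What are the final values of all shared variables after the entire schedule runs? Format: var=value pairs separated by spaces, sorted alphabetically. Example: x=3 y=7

Answer: x=-1 y=4 z=-11

Derivation:
Step 1: thread B executes B1 (x = y). Shared: x=4 y=4 z=1. PCs: A@0 B@1 C@0
Step 2: thread B executes B2 (x = x - 2). Shared: x=2 y=4 z=1. PCs: A@0 B@2 C@0
Step 3: thread C executes C1 (x = x + 2). Shared: x=4 y=4 z=1. PCs: A@0 B@2 C@1
Step 4: thread B executes B3 (x = x * -1). Shared: x=-4 y=4 z=1. PCs: A@0 B@3 C@1
Step 5: thread C executes C2 (z = x). Shared: x=-4 y=4 z=-4. PCs: A@0 B@3 C@2
Step 6: thread A executes A1 (x = z + 3). Shared: x=-1 y=4 z=-4. PCs: A@1 B@3 C@2
Step 7: thread A executes A2 (x = z + 3). Shared: x=-1 y=4 z=-4. PCs: A@2 B@3 C@2
Step 8: thread A executes A3 (z = z * 3). Shared: x=-1 y=4 z=-12. PCs: A@3 B@3 C@2
Step 9: thread A executes A4 (z = z + 1). Shared: x=-1 y=4 z=-11. PCs: A@4 B@3 C@2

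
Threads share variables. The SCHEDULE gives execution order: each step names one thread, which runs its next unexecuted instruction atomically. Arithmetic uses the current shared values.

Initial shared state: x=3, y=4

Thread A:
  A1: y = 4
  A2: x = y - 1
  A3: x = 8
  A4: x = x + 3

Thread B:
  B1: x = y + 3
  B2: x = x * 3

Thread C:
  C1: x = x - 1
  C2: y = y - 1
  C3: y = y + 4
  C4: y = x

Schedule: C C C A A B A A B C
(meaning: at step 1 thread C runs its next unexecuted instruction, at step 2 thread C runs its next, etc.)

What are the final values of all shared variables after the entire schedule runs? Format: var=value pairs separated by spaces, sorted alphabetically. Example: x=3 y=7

Step 1: thread C executes C1 (x = x - 1). Shared: x=2 y=4. PCs: A@0 B@0 C@1
Step 2: thread C executes C2 (y = y - 1). Shared: x=2 y=3. PCs: A@0 B@0 C@2
Step 3: thread C executes C3 (y = y + 4). Shared: x=2 y=7. PCs: A@0 B@0 C@3
Step 4: thread A executes A1 (y = 4). Shared: x=2 y=4. PCs: A@1 B@0 C@3
Step 5: thread A executes A2 (x = y - 1). Shared: x=3 y=4. PCs: A@2 B@0 C@3
Step 6: thread B executes B1 (x = y + 3). Shared: x=7 y=4. PCs: A@2 B@1 C@3
Step 7: thread A executes A3 (x = 8). Shared: x=8 y=4. PCs: A@3 B@1 C@3
Step 8: thread A executes A4 (x = x + 3). Shared: x=11 y=4. PCs: A@4 B@1 C@3
Step 9: thread B executes B2 (x = x * 3). Shared: x=33 y=4. PCs: A@4 B@2 C@3
Step 10: thread C executes C4 (y = x). Shared: x=33 y=33. PCs: A@4 B@2 C@4

Answer: x=33 y=33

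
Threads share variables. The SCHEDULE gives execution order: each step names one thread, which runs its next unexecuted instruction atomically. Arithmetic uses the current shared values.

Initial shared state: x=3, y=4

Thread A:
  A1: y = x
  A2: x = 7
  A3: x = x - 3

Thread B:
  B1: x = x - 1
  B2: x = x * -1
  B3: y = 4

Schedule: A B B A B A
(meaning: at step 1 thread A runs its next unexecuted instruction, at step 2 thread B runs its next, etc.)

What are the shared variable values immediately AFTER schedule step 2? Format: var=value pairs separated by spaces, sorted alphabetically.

Step 1: thread A executes A1 (y = x). Shared: x=3 y=3. PCs: A@1 B@0
Step 2: thread B executes B1 (x = x - 1). Shared: x=2 y=3. PCs: A@1 B@1

Answer: x=2 y=3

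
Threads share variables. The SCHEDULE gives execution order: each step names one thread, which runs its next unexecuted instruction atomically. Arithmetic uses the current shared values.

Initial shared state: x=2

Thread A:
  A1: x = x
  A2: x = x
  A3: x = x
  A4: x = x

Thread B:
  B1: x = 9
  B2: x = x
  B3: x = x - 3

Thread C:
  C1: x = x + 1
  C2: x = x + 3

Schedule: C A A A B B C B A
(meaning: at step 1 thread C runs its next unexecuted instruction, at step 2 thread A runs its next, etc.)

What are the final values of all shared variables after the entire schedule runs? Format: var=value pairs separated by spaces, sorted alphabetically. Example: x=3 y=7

Answer: x=9

Derivation:
Step 1: thread C executes C1 (x = x + 1). Shared: x=3. PCs: A@0 B@0 C@1
Step 2: thread A executes A1 (x = x). Shared: x=3. PCs: A@1 B@0 C@1
Step 3: thread A executes A2 (x = x). Shared: x=3. PCs: A@2 B@0 C@1
Step 4: thread A executes A3 (x = x). Shared: x=3. PCs: A@3 B@0 C@1
Step 5: thread B executes B1 (x = 9). Shared: x=9. PCs: A@3 B@1 C@1
Step 6: thread B executes B2 (x = x). Shared: x=9. PCs: A@3 B@2 C@1
Step 7: thread C executes C2 (x = x + 3). Shared: x=12. PCs: A@3 B@2 C@2
Step 8: thread B executes B3 (x = x - 3). Shared: x=9. PCs: A@3 B@3 C@2
Step 9: thread A executes A4 (x = x). Shared: x=9. PCs: A@4 B@3 C@2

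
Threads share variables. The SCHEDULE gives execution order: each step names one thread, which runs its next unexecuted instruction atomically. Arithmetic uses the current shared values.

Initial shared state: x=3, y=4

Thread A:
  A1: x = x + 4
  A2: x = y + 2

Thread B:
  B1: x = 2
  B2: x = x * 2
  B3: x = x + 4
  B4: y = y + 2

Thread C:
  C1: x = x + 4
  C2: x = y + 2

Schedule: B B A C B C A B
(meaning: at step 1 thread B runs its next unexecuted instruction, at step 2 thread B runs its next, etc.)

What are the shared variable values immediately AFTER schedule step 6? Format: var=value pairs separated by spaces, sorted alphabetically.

Answer: x=6 y=4

Derivation:
Step 1: thread B executes B1 (x = 2). Shared: x=2 y=4. PCs: A@0 B@1 C@0
Step 2: thread B executes B2 (x = x * 2). Shared: x=4 y=4. PCs: A@0 B@2 C@0
Step 3: thread A executes A1 (x = x + 4). Shared: x=8 y=4. PCs: A@1 B@2 C@0
Step 4: thread C executes C1 (x = x + 4). Shared: x=12 y=4. PCs: A@1 B@2 C@1
Step 5: thread B executes B3 (x = x + 4). Shared: x=16 y=4. PCs: A@1 B@3 C@1
Step 6: thread C executes C2 (x = y + 2). Shared: x=6 y=4. PCs: A@1 B@3 C@2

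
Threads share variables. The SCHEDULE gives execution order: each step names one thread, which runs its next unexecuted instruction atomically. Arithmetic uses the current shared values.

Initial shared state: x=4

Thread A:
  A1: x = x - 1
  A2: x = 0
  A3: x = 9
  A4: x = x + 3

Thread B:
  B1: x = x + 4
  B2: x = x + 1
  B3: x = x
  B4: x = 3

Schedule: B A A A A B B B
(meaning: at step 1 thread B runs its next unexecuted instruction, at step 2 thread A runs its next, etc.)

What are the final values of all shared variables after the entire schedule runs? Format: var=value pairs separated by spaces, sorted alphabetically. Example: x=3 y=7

Step 1: thread B executes B1 (x = x + 4). Shared: x=8. PCs: A@0 B@1
Step 2: thread A executes A1 (x = x - 1). Shared: x=7. PCs: A@1 B@1
Step 3: thread A executes A2 (x = 0). Shared: x=0. PCs: A@2 B@1
Step 4: thread A executes A3 (x = 9). Shared: x=9. PCs: A@3 B@1
Step 5: thread A executes A4 (x = x + 3). Shared: x=12. PCs: A@4 B@1
Step 6: thread B executes B2 (x = x + 1). Shared: x=13. PCs: A@4 B@2
Step 7: thread B executes B3 (x = x). Shared: x=13. PCs: A@4 B@3
Step 8: thread B executes B4 (x = 3). Shared: x=3. PCs: A@4 B@4

Answer: x=3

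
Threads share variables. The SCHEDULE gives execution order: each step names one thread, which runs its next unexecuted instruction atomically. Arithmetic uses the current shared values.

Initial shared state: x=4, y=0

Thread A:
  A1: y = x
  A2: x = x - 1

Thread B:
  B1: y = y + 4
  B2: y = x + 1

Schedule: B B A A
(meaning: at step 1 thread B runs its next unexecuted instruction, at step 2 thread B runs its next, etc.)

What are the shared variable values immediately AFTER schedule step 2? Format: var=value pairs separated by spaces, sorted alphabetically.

Answer: x=4 y=5

Derivation:
Step 1: thread B executes B1 (y = y + 4). Shared: x=4 y=4. PCs: A@0 B@1
Step 2: thread B executes B2 (y = x + 1). Shared: x=4 y=5. PCs: A@0 B@2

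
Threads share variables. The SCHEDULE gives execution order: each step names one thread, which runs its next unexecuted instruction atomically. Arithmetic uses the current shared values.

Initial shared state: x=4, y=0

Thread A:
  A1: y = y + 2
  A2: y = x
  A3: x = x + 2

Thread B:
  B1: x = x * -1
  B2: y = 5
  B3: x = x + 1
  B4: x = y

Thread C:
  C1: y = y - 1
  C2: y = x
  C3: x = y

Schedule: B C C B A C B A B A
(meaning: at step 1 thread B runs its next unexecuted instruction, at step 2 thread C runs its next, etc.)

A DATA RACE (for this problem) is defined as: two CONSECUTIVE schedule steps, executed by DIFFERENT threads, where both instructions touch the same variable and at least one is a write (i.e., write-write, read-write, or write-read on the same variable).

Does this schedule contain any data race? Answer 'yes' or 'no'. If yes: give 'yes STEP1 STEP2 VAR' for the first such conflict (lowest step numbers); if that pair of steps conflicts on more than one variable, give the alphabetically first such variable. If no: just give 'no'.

Answer: yes 3 4 y

Derivation:
Steps 1,2: B(r=x,w=x) vs C(r=y,w=y). No conflict.
Steps 2,3: same thread (C). No race.
Steps 3,4: C(y = x) vs B(y = 5). RACE on y (W-W).
Steps 4,5: B(y = 5) vs A(y = y + 2). RACE on y (W-W).
Steps 5,6: A(y = y + 2) vs C(x = y). RACE on y (W-R).
Steps 6,7: C(x = y) vs B(x = x + 1). RACE on x (W-W).
Steps 7,8: B(x = x + 1) vs A(y = x). RACE on x (W-R).
Steps 8,9: A(y = x) vs B(x = y). RACE on x (R-W), y (W-R). Multiple vars; alphabetically first is x.
Steps 9,10: B(x = y) vs A(x = x + 2). RACE on x (W-W).
First conflict at steps 3,4.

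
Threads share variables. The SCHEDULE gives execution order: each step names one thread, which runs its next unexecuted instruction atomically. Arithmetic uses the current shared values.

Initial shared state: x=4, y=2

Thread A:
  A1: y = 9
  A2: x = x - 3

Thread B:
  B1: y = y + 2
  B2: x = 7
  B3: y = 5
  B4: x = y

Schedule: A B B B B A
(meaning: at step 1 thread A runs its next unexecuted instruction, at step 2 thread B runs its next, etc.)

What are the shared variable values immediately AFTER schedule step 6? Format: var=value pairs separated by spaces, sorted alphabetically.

Answer: x=2 y=5

Derivation:
Step 1: thread A executes A1 (y = 9). Shared: x=4 y=9. PCs: A@1 B@0
Step 2: thread B executes B1 (y = y + 2). Shared: x=4 y=11. PCs: A@1 B@1
Step 3: thread B executes B2 (x = 7). Shared: x=7 y=11. PCs: A@1 B@2
Step 4: thread B executes B3 (y = 5). Shared: x=7 y=5. PCs: A@1 B@3
Step 5: thread B executes B4 (x = y). Shared: x=5 y=5. PCs: A@1 B@4
Step 6: thread A executes A2 (x = x - 3). Shared: x=2 y=5. PCs: A@2 B@4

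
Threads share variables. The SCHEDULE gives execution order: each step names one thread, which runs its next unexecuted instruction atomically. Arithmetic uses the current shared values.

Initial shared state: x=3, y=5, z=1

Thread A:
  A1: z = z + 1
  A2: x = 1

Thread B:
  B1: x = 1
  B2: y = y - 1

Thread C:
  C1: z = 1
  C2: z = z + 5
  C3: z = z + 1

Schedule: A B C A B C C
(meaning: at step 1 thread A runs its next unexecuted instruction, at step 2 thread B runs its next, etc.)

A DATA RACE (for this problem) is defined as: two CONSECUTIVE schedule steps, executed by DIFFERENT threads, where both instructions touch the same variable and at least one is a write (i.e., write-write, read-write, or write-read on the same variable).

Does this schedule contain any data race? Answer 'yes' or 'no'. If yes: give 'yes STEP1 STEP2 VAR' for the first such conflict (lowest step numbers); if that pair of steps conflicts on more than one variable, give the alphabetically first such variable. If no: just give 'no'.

Steps 1,2: A(r=z,w=z) vs B(r=-,w=x). No conflict.
Steps 2,3: B(r=-,w=x) vs C(r=-,w=z). No conflict.
Steps 3,4: C(r=-,w=z) vs A(r=-,w=x). No conflict.
Steps 4,5: A(r=-,w=x) vs B(r=y,w=y). No conflict.
Steps 5,6: B(r=y,w=y) vs C(r=z,w=z). No conflict.
Steps 6,7: same thread (C). No race.

Answer: no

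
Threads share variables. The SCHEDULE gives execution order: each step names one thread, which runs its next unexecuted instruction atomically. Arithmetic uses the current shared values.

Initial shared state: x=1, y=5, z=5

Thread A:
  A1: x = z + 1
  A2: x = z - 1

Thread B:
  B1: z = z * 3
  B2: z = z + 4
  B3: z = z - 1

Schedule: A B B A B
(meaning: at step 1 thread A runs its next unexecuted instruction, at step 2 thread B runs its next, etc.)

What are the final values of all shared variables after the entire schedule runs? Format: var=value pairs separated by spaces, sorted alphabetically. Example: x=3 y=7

Answer: x=18 y=5 z=18

Derivation:
Step 1: thread A executes A1 (x = z + 1). Shared: x=6 y=5 z=5. PCs: A@1 B@0
Step 2: thread B executes B1 (z = z * 3). Shared: x=6 y=5 z=15. PCs: A@1 B@1
Step 3: thread B executes B2 (z = z + 4). Shared: x=6 y=5 z=19. PCs: A@1 B@2
Step 4: thread A executes A2 (x = z - 1). Shared: x=18 y=5 z=19. PCs: A@2 B@2
Step 5: thread B executes B3 (z = z - 1). Shared: x=18 y=5 z=18. PCs: A@2 B@3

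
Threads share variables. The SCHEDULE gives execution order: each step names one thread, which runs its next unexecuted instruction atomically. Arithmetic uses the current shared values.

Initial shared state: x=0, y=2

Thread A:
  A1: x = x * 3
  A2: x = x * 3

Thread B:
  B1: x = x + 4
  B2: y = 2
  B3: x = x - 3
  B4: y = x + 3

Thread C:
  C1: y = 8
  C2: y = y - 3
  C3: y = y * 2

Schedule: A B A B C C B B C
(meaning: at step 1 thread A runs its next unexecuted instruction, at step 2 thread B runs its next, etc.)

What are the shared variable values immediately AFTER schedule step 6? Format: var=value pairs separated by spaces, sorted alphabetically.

Step 1: thread A executes A1 (x = x * 3). Shared: x=0 y=2. PCs: A@1 B@0 C@0
Step 2: thread B executes B1 (x = x + 4). Shared: x=4 y=2. PCs: A@1 B@1 C@0
Step 3: thread A executes A2 (x = x * 3). Shared: x=12 y=2. PCs: A@2 B@1 C@0
Step 4: thread B executes B2 (y = 2). Shared: x=12 y=2. PCs: A@2 B@2 C@0
Step 5: thread C executes C1 (y = 8). Shared: x=12 y=8. PCs: A@2 B@2 C@1
Step 6: thread C executes C2 (y = y - 3). Shared: x=12 y=5. PCs: A@2 B@2 C@2

Answer: x=12 y=5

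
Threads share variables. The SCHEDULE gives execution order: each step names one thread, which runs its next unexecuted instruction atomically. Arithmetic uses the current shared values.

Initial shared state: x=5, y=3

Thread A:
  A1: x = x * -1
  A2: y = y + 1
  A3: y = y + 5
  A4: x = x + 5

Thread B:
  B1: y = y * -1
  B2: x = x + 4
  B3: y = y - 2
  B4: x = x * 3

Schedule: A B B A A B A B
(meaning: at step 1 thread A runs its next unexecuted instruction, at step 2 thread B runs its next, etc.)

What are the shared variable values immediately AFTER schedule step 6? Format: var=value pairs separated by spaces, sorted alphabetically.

Answer: x=-1 y=1

Derivation:
Step 1: thread A executes A1 (x = x * -1). Shared: x=-5 y=3. PCs: A@1 B@0
Step 2: thread B executes B1 (y = y * -1). Shared: x=-5 y=-3. PCs: A@1 B@1
Step 3: thread B executes B2 (x = x + 4). Shared: x=-1 y=-3. PCs: A@1 B@2
Step 4: thread A executes A2 (y = y + 1). Shared: x=-1 y=-2. PCs: A@2 B@2
Step 5: thread A executes A3 (y = y + 5). Shared: x=-1 y=3. PCs: A@3 B@2
Step 6: thread B executes B3 (y = y - 2). Shared: x=-1 y=1. PCs: A@3 B@3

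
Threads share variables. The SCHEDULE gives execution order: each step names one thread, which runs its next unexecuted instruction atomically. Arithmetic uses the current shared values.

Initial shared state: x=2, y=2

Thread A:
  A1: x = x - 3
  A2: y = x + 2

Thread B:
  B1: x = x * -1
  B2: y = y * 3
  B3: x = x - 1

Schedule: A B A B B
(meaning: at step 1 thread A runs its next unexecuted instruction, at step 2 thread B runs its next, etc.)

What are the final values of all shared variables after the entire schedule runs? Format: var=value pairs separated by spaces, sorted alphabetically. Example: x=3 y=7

Answer: x=0 y=9

Derivation:
Step 1: thread A executes A1 (x = x - 3). Shared: x=-1 y=2. PCs: A@1 B@0
Step 2: thread B executes B1 (x = x * -1). Shared: x=1 y=2. PCs: A@1 B@1
Step 3: thread A executes A2 (y = x + 2). Shared: x=1 y=3. PCs: A@2 B@1
Step 4: thread B executes B2 (y = y * 3). Shared: x=1 y=9. PCs: A@2 B@2
Step 5: thread B executes B3 (x = x - 1). Shared: x=0 y=9. PCs: A@2 B@3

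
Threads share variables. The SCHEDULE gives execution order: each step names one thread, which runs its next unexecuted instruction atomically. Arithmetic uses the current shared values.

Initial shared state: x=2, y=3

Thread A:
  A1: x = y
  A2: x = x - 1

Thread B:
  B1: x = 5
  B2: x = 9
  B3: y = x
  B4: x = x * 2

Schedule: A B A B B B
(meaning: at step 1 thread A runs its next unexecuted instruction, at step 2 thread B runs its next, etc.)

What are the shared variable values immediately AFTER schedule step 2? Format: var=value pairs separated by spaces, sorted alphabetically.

Step 1: thread A executes A1 (x = y). Shared: x=3 y=3. PCs: A@1 B@0
Step 2: thread B executes B1 (x = 5). Shared: x=5 y=3. PCs: A@1 B@1

Answer: x=5 y=3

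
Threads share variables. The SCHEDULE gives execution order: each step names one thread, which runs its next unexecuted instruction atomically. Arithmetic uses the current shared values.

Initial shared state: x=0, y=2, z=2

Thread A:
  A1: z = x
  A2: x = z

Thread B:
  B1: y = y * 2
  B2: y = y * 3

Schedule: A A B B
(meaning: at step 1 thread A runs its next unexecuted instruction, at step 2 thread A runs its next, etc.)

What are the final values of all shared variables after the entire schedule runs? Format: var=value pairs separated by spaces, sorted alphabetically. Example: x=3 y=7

Step 1: thread A executes A1 (z = x). Shared: x=0 y=2 z=0. PCs: A@1 B@0
Step 2: thread A executes A2 (x = z). Shared: x=0 y=2 z=0. PCs: A@2 B@0
Step 3: thread B executes B1 (y = y * 2). Shared: x=0 y=4 z=0. PCs: A@2 B@1
Step 4: thread B executes B2 (y = y * 3). Shared: x=0 y=12 z=0. PCs: A@2 B@2

Answer: x=0 y=12 z=0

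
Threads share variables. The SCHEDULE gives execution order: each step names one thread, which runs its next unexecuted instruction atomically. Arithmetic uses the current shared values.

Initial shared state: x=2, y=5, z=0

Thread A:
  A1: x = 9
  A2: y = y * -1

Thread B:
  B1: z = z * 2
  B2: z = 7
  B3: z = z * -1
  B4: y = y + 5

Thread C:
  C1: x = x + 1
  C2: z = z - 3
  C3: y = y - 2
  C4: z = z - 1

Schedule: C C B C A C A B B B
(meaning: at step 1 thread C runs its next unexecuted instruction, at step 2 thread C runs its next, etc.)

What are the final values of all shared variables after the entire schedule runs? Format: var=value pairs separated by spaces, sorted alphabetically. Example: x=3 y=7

Step 1: thread C executes C1 (x = x + 1). Shared: x=3 y=5 z=0. PCs: A@0 B@0 C@1
Step 2: thread C executes C2 (z = z - 3). Shared: x=3 y=5 z=-3. PCs: A@0 B@0 C@2
Step 3: thread B executes B1 (z = z * 2). Shared: x=3 y=5 z=-6. PCs: A@0 B@1 C@2
Step 4: thread C executes C3 (y = y - 2). Shared: x=3 y=3 z=-6. PCs: A@0 B@1 C@3
Step 5: thread A executes A1 (x = 9). Shared: x=9 y=3 z=-6. PCs: A@1 B@1 C@3
Step 6: thread C executes C4 (z = z - 1). Shared: x=9 y=3 z=-7. PCs: A@1 B@1 C@4
Step 7: thread A executes A2 (y = y * -1). Shared: x=9 y=-3 z=-7. PCs: A@2 B@1 C@4
Step 8: thread B executes B2 (z = 7). Shared: x=9 y=-3 z=7. PCs: A@2 B@2 C@4
Step 9: thread B executes B3 (z = z * -1). Shared: x=9 y=-3 z=-7. PCs: A@2 B@3 C@4
Step 10: thread B executes B4 (y = y + 5). Shared: x=9 y=2 z=-7. PCs: A@2 B@4 C@4

Answer: x=9 y=2 z=-7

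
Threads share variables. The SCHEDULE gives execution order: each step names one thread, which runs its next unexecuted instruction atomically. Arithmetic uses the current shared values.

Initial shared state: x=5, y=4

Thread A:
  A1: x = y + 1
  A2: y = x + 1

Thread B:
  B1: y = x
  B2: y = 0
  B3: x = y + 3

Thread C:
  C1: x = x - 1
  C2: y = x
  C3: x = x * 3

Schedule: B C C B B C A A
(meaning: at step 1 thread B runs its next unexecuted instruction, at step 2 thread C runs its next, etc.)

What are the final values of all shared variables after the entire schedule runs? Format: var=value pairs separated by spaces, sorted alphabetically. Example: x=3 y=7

Step 1: thread B executes B1 (y = x). Shared: x=5 y=5. PCs: A@0 B@1 C@0
Step 2: thread C executes C1 (x = x - 1). Shared: x=4 y=5. PCs: A@0 B@1 C@1
Step 3: thread C executes C2 (y = x). Shared: x=4 y=4. PCs: A@0 B@1 C@2
Step 4: thread B executes B2 (y = 0). Shared: x=4 y=0. PCs: A@0 B@2 C@2
Step 5: thread B executes B3 (x = y + 3). Shared: x=3 y=0. PCs: A@0 B@3 C@2
Step 6: thread C executes C3 (x = x * 3). Shared: x=9 y=0. PCs: A@0 B@3 C@3
Step 7: thread A executes A1 (x = y + 1). Shared: x=1 y=0. PCs: A@1 B@3 C@3
Step 8: thread A executes A2 (y = x + 1). Shared: x=1 y=2. PCs: A@2 B@3 C@3

Answer: x=1 y=2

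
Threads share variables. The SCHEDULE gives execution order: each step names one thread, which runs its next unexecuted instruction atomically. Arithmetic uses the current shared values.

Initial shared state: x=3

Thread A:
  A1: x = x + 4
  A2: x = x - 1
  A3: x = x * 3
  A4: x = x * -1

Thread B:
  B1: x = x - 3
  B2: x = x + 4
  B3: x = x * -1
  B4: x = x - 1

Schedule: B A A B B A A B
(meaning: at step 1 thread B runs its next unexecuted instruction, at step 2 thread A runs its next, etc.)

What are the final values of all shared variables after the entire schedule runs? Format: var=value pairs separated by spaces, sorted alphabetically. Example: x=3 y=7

Step 1: thread B executes B1 (x = x - 3). Shared: x=0. PCs: A@0 B@1
Step 2: thread A executes A1 (x = x + 4). Shared: x=4. PCs: A@1 B@1
Step 3: thread A executes A2 (x = x - 1). Shared: x=3. PCs: A@2 B@1
Step 4: thread B executes B2 (x = x + 4). Shared: x=7. PCs: A@2 B@2
Step 5: thread B executes B3 (x = x * -1). Shared: x=-7. PCs: A@2 B@3
Step 6: thread A executes A3 (x = x * 3). Shared: x=-21. PCs: A@3 B@3
Step 7: thread A executes A4 (x = x * -1). Shared: x=21. PCs: A@4 B@3
Step 8: thread B executes B4 (x = x - 1). Shared: x=20. PCs: A@4 B@4

Answer: x=20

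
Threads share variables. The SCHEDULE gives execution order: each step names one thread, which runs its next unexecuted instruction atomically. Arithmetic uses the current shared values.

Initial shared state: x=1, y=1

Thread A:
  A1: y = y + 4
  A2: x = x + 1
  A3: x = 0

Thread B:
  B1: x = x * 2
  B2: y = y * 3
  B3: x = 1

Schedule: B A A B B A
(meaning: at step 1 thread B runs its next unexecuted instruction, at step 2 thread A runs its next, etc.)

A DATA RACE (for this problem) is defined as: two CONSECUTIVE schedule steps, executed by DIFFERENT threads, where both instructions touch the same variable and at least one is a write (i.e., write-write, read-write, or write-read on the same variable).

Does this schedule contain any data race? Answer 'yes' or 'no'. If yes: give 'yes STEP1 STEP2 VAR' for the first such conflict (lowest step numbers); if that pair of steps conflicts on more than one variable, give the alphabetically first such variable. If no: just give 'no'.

Steps 1,2: B(r=x,w=x) vs A(r=y,w=y). No conflict.
Steps 2,3: same thread (A). No race.
Steps 3,4: A(r=x,w=x) vs B(r=y,w=y). No conflict.
Steps 4,5: same thread (B). No race.
Steps 5,6: B(x = 1) vs A(x = 0). RACE on x (W-W).
First conflict at steps 5,6.

Answer: yes 5 6 x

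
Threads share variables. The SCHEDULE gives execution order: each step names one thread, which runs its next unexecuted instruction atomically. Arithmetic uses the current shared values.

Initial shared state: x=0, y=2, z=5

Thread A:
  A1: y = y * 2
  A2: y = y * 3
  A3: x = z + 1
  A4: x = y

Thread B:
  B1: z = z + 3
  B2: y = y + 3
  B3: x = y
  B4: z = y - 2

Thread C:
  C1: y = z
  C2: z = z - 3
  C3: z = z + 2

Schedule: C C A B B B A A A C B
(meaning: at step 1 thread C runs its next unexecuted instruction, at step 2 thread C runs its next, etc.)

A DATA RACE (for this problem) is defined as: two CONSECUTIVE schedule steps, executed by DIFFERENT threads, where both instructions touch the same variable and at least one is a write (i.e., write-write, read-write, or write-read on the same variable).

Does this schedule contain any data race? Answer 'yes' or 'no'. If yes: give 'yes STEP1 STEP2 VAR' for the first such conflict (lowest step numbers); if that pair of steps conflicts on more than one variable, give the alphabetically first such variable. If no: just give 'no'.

Steps 1,2: same thread (C). No race.
Steps 2,3: C(r=z,w=z) vs A(r=y,w=y). No conflict.
Steps 3,4: A(r=y,w=y) vs B(r=z,w=z). No conflict.
Steps 4,5: same thread (B). No race.
Steps 5,6: same thread (B). No race.
Steps 6,7: B(x = y) vs A(y = y * 3). RACE on y (R-W).
Steps 7,8: same thread (A). No race.
Steps 8,9: same thread (A). No race.
Steps 9,10: A(r=y,w=x) vs C(r=z,w=z). No conflict.
Steps 10,11: C(z = z + 2) vs B(z = y - 2). RACE on z (W-W).
First conflict at steps 6,7.

Answer: yes 6 7 y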